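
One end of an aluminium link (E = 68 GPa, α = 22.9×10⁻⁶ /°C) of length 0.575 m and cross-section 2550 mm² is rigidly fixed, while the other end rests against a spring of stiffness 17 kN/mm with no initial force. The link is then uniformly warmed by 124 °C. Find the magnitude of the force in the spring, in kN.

P ≈ 26.3 kN

The unrestrained thermal change is αΔT L = 22.9×10⁻⁶ × 124 × 575 = 1.633 mm.
Let P be the compressive force at the spring. The link shortens elastically by PL/(AE) and the spring compresses by P/k; together these equal δ_free.
P [ L/(AE) + 1/k ] = δ_free → P [ 575/(2550×68×10³) + 1/(17×10³) ] = 1.633.
P = 1.633 / 6.214×10⁻⁵ = 26280 N.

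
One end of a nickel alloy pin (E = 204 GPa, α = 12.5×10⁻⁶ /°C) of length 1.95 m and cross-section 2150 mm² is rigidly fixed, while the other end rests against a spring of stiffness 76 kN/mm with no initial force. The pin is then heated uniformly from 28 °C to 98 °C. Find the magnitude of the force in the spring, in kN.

P ≈ 96.9 kN

If the spring were absent the pin would lengthen by αΔT L = 12.5×10⁻⁶ × 70 × 1950 = 1.706 mm.
Let P be the compressive force at the spring. The pin shortens elastically by PL/(AE) and the spring compresses by P/k; together these equal δ_free.
So P = δ_free / [L/(AE) + 1/k] = 1.706 / [ 1950/(2150×204×10³) + 1/(76×10³) ].
P = 1.706 / 1.76×10⁻⁵ = 96920 N.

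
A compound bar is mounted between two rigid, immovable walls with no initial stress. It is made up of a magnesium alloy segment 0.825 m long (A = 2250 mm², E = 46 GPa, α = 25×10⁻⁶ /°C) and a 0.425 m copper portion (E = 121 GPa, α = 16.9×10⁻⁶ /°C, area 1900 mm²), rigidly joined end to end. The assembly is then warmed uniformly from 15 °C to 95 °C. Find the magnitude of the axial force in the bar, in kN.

P ≈ 227 kN (compressive)

Free thermal expansion of the whole bar: Σ αᵢΔT Lᵢ = 25×10⁻⁶×80×825 + 16.9×10⁻⁶×80×425 = 2.225 mm.
The rigid supports impose zero overall length change; the single axial force P common to all segments must satisfy P Σ Lᵢ/(AᵢEᵢ) = δ_free.
Σ Lᵢ/(AᵢEᵢ) = 825/(2250×46×10³) + 425/(1900×121×10³) = 9.82×10⁻⁶ mm/N.
Hence P = δ_free / Σ(L/AE) = 2.225/9.82×10⁻⁶ = 226.5 kN (compressive).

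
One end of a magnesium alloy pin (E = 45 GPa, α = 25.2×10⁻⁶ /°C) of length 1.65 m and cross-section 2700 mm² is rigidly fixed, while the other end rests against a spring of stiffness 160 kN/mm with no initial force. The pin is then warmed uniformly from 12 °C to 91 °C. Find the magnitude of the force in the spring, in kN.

If the spring were absent the pin would lengthen by αΔT L = 25.2×10⁻⁶ × 79 × 1650 = 3.285 mm.
With a force P in the spring, the elastic change of the pin is PL/(AE) and that of the spring is P/k; compatibility requires their sum to equal δ_free.
P [ L/(AE) + 1/k ] = δ_free → P [ 1650/(2700×45×10³) + 1/(160×10³) ] = 3.285.
P = 3.285 / 1.983×10⁻⁵ = 165600 N.

P ≈ 166 kN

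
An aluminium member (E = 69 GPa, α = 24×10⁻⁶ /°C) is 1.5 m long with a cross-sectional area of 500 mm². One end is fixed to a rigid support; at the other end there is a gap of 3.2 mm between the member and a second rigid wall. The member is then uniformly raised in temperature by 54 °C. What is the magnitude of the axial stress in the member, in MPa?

Unrestrained expansion: δ_free = αΔT L = 24×10⁻⁶ × 54 × 1500 = 1.944 mm.
This is smaller than the 3.2 mm clearance, so the member expands freely without reaching the stop — the stress is zero.

σ ≈ 0 MPa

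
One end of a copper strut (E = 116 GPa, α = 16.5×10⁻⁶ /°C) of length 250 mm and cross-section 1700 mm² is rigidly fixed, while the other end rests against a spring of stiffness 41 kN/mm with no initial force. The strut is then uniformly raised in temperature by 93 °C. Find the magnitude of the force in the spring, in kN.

P ≈ 15 kN

The unrestrained thermal change is αΔT L = 16.5×10⁻⁶ × 93 × 250 = 0.3836 mm.
Let P be the compressive force at the spring. The strut shortens elastically by PL/(AE) and the spring compresses by P/k; together these equal δ_free.
So P = δ_free / [L/(AE) + 1/k] = 0.3836 / [ 250/(1700×116×10³) + 1/(41×10³) ].
P = 0.3836 / 2.566×10⁻⁵ = 14950 N.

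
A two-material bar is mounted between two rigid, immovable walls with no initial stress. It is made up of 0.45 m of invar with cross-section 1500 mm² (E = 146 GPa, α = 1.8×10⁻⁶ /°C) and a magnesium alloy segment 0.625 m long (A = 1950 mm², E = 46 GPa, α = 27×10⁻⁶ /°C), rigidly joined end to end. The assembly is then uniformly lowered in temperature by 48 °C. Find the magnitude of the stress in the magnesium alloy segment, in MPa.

With the walls removed the bar would change length by δ_free = Σ αᵢΔT Lᵢ = 1.8×10⁻⁶×48×450 + 27×10⁻⁶×48×625 = 0.8489 mm.
Since the ends are fixed, an axial force P builds up, equal in every segment, with P · Σ Lᵢ/(AᵢEᵢ) = δ_free.
The series flexibility is Σ Lᵢ/(AᵢEᵢ) = 450/(1500×146×10³) + 625/(1950×46×10³) = 9.022×10⁻⁶ mm/N.
So P = 0.8489 / 9.022×10⁻⁶ = 94.09 kN, tensile.
σ_{magnesium alloy} = P / A = 94090 / 1950 = 48.25 MPa.

σ ≈ 48.2 MPa (tensile)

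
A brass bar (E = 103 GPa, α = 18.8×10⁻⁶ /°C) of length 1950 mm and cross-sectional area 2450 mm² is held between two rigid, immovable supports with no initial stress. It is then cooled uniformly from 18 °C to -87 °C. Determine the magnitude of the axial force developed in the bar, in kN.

With zero net strain, σ = E·αΔT = 103 GPa × 18.8×10⁻⁶ × 105 = 203.3 MPa.
Then P = σA = 203.3 × 2450 mm² = 498.1 kN, tensile.

P ≈ 498 kN (tensile)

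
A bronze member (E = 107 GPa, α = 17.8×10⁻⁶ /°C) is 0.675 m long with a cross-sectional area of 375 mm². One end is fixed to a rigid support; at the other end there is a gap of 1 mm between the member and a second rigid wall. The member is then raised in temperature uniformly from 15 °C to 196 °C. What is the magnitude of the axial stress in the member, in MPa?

If the wall were absent the member would grow by αΔT L = 17.8×10⁻⁶ × 181 × 675 = 2.175 mm.
The gap closes (δ_free > 1 mm) and the wall then resists a further 2.175 − 1 = 1.175 mm of expansion.
So σ = E(δ_free − g)/L = 107×10³ × 1.175/675 = 186.2 MPa.

σ ≈ 186 MPa (compressive)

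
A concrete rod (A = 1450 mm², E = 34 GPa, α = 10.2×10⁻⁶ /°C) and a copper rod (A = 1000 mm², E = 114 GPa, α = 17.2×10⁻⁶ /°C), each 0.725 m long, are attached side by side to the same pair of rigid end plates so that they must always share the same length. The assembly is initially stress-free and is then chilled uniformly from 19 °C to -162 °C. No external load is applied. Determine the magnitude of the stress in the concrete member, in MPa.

The copper has the larger α, so on cooling it would change length more than the concrete if both were free. The rigid plates force a common final length, so the copper is put into tension and the concrete into compression, with equal and opposite forces P (no external load).
Equating the net (thermal + elastic) strains gives |α₁ − α₂|·ΔT = P·[1/(A₁E₁) + 1/(A₂E₂)].
|α₁ − α₂|·ΔT = 7×10⁻⁶ × 181 = 0.001267.
1/(A₁E₁) + 1/(A₂E₂) = 1/(1450×34×10³) + 1/(1000×114×10³) = 2.906×10⁻⁸ N⁻¹.
So P = 0.001267 / 2.906×10⁻⁸ = 43.61 kN.
σ_{concrete} = P/A₁ = 43610/1450 = 30.07 MPa, compressive.

σ ≈ 30.1 MPa (compressive)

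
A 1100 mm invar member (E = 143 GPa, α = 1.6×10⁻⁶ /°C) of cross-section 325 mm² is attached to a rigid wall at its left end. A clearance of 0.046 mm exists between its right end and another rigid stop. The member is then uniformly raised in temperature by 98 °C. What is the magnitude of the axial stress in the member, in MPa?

σ ≈ 16.4 MPa (compressive)

If the wall were absent the member would grow by αΔT L = 1.6×10⁻⁶ × 98 × 1100 = 0.1725 mm.
This exceeds the 0.046 mm gap, so the wall pushes back. The portion of expansion that must be recovered elastically is δ_free − gap = 0.1725 − 0.046 = 0.1265 mm.
That suppressed elongation corresponds to σ = E·Δ/L = 143×10³ × 0.1265/1100 = 16.44 MPa.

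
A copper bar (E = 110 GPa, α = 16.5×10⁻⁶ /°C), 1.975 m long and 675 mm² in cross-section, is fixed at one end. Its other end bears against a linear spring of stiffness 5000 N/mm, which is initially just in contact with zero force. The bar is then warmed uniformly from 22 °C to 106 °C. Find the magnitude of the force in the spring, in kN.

P ≈ 12.1 kN

If the spring were absent the bar would lengthen by αΔT L = 16.5×10⁻⁶ × 84 × 1975 = 2.737 mm.
With a force P in the spring, the elastic change of the bar is PL/(AE) and that of the spring is P/k; compatibility requires their sum to equal δ_free.
P [ L/(AE) + 1/k ] = δ_free → P [ 1975/(675×110×10³) + 1/(5000) ] = 2.737.
P = 2.737 / 0.0002266 = 12080 N.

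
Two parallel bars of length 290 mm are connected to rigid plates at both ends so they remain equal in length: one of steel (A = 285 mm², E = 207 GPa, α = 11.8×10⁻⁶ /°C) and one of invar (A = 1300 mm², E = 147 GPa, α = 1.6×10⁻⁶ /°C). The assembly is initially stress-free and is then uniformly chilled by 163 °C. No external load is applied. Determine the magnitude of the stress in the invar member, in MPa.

σ ≈ 57.7 MPa (compressive)

The steel has the larger α, so on cooling it would change length more than the invar if both were free. The rigid plates force a common final length, so the steel is put into tension and the invar into compression, with equal and opposite forces P (no external load).
Compatibility of the two members (thermal + elastic change equal): (α₁ − α₂)ΔT = P·[1/(A₁E₁) + 1/(A₂E₂)].
|α₁ − α₂|·ΔT = 10.2×10⁻⁶ × 163 = 0.001663.
1/(A₁E₁) + 1/(A₂E₂) = 1/(285×207×10³) + 1/(1300×147×10³) = 2.218×10⁻⁸ N⁻¹.
P = 0.001663 / 2.218×10⁻⁸ = 74950 N = 74.95 kN.
σ_{invar} = P/A₂ = 74950/1300 = 57.65 MPa, compressive.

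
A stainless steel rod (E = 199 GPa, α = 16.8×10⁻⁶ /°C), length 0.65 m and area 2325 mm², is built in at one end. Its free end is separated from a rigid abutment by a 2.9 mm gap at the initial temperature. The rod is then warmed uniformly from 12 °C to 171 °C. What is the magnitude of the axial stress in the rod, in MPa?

σ ≈ 0 MPa

If the wall were absent the rod would grow by αΔT L = 16.8×10⁻⁶ × 159 × 650 = 1.736 mm.
This is smaller than the 2.9 mm clearance, so the rod expands freely without reaching the stop — the stress is zero.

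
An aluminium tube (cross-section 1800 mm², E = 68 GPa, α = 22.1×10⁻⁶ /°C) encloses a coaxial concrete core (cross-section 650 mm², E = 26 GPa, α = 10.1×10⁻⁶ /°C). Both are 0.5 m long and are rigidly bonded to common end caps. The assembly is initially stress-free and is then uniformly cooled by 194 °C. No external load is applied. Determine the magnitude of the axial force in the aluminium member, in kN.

Both members must finish at the same length. With the larger α, the aluminium tends to over-contract; the plates restrain it, putting the aluminium in tension and the concrete in compression. With no external load the two internal forces are equal and opposite, magnitude P.
Setting the final lengths equal and cancelling L: (α₁ − α₂)ΔT = P/(A₁E₁) + P/(A₂E₂).
|α₁ − α₂|·ΔT = 12×10⁻⁶ × 194 = 0.002328.
1/(A₁E₁) + 1/(A₂E₂) = 1/(1800×68×10³) + 1/(650×26×10³) = 6.734×10⁻⁸ N⁻¹.
P = 0.002328 / 6.734×10⁻⁸ = 34570 N = 34.57 kN.

P ≈ 34.6 kN (tensile in the aluminium)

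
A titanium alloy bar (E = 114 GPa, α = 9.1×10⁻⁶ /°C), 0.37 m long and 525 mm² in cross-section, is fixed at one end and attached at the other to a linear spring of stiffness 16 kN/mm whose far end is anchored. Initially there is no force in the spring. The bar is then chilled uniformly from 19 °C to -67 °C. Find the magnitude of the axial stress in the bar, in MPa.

If the spring were absent the bar would shorten by αΔT L = 9.1×10⁻⁶ × 86 × 370 = 0.2896 mm.
With a force P in the spring, the elastic change of the bar is PL/(AE) and that of the spring is P/k; compatibility requires their sum to equal δ_free.
P [ L/(AE) + 1/k ] = δ_free → P [ 370/(525×114×10³) + 1/(16×10³) ] = 0.2896.
P = 0.2896 / 6.868×10⁻⁵ = 4216 N.
σ = P/A = 4216/525 = 8.03 MPa.

σ ≈ 8.03 MPa (tensile)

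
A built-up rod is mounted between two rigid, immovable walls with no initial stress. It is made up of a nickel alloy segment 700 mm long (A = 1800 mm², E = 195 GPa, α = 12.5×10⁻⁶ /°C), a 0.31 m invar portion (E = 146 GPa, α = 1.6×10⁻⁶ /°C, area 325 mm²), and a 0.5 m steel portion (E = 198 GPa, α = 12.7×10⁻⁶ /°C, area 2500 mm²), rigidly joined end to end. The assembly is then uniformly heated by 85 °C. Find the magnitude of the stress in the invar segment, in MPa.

σ ≈ 428 MPa (compressive)

If the supports were absent, the total length change would be Σ αᵢΔT Lᵢ = 12.5×10⁻⁶×85×700 + 1.6×10⁻⁶×85×310 + 12.7×10⁻⁶×85×500 = 1.326 mm.
The rigid supports impose zero overall length change; the single axial force P common to all segments must satisfy P Σ Lᵢ/(AᵢEᵢ) = δ_free.
Σ Lᵢ/(AᵢEᵢ) = 700/(1800×195×10³) + 310/(325×146×10³) + 500/(2500×198×10³) = 9.538×10⁻⁶ mm/N.
So P = 1.326 / 9.538×10⁻⁶ = 139 kN, compressive.
σ_{invar} = P / A = 139000 / 325 = 427.7 MPa.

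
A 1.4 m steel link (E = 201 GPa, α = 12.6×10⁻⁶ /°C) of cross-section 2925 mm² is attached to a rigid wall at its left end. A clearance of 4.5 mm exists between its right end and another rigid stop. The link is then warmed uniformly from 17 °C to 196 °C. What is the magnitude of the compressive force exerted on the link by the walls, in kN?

P ≈ 0 kN

Unrestrained expansion: δ_free = αΔT L = 12.6×10⁻⁶ × 179 × 1400 = 3.158 mm.
This is smaller than the 4.5 mm clearance, so the link expands freely without reaching the stop — the stress is zero.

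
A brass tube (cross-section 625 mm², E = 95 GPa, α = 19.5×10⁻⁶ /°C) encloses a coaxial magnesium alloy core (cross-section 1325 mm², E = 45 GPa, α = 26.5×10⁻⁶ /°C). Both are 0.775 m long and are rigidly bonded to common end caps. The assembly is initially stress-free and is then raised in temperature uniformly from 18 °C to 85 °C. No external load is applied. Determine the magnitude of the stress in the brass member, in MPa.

σ ≈ 22.3 MPa (tensile)

Both members must finish at the same length. With the larger α, the magnesium alloy tends to over-expand; the plates restrain it, putting the magnesium alloy in compression and the brass in tension. With no external load the two internal forces are equal and opposite, magnitude P.
Compatibility of the two members (thermal + elastic change equal): (α₁ − α₂)ΔT = P·[1/(A₁E₁) + 1/(A₂E₂)].
|α₁ − α₂|·ΔT = 7×10⁻⁶ × 67 = 0.000469.
1/(A₁E₁) + 1/(A₂E₂) = 1/(625×95×10³) + 1/(1325×45×10³) = 3.361×10⁻⁸ N⁻¹.
P = 0.000469 / 3.361×10⁻⁸ = 13950 N = 13.95 kN.
σ_{brass} = P/A₁ = 13950/625 = 22.32 MPa, tensile.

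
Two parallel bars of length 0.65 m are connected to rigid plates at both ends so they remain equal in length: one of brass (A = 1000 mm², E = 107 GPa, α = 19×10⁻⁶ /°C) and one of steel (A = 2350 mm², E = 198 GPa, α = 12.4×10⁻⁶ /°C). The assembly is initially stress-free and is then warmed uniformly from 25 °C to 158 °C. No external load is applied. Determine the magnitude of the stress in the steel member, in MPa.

Equilibrium of a rigid end plate with no external load gives equal and opposite internal forces ±P in the two members. Since α_{brass} > α_{steel}, heating drives the brass into compression and the steel into tension.
Equating the net (thermal + elastic) strains gives |α₁ − α₂|·ΔT = P·[1/(A₁E₁) + 1/(A₂E₂)].
|α₁ − α₂|·ΔT = 6.6×10⁻⁶ × 133 = 0.0008778.
1/(A₁E₁) + 1/(A₂E₂) = 1/(1000×107×10³) + 1/(2350×198×10³) = 1.149×10⁻⁸ N⁻¹.
P = 0.0008778 / 1.149×10⁻⁸ = 76360 N = 76.36 kN.
σ_{steel} = P/A₂ = 76360/2350 = 32.5 MPa, tensile.

σ ≈ 32.5 MPa (tensile)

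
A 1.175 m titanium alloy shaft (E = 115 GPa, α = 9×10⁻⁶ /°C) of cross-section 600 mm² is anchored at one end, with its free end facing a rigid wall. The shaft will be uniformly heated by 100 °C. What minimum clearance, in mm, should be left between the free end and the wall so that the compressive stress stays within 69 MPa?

Free expansion if unrestrained: δ_free = αΔT L = 9×10⁻⁶ × 100 × 1175 = 1.057 mm.
A stress of 69 MPa corresponds to the wall pushing the shaft back by σL/E = 69×1175/(115×10³) = 0.705 mm.
The gap must absorb the remainder: g_min = 1.057 − 0.705 = 0.3525 mm.

g ≈ 0.352 mm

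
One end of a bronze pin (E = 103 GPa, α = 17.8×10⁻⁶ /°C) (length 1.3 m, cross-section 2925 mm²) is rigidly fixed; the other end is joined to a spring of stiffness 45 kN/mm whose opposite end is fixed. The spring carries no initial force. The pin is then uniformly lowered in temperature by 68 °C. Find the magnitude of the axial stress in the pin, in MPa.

If the spring were absent the pin would shorten by αΔT L = 17.8×10⁻⁶ × 68 × 1300 = 1.574 mm.
Let P be the tensile force in the spring. The pin extends elastically by PL/(AE) and the spring stretches by P/k; together these equal δ_free.
P [ L/(AE) + 1/k ] = δ_free → P [ 1300/(2925×103×10³) + 1/(45×10³) ] = 1.574.
P = 1.574 / 2.654×10⁻⁵ = 59290 N.
σ = P/A = 59290/2925 = 20.27 MPa.

σ ≈ 20.3 MPa (tensile)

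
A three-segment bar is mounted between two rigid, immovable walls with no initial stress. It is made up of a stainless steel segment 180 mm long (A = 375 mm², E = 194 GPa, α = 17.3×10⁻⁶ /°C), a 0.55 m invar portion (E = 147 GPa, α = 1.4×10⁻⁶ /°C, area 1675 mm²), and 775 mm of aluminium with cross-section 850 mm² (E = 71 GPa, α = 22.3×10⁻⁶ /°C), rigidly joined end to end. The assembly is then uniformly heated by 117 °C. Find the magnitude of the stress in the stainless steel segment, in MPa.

σ ≈ 376 MPa (compressive)

Free thermal expansion of the whole bar: Σ αᵢΔT Lᵢ = 17.3×10⁻⁶×117×180 + 1.4×10⁻⁶×117×550 + 22.3×10⁻⁶×117×775 = 2.476 mm.
Since the ends are fixed, an axial force P builds up, equal in every segment, with P · Σ Lᵢ/(AᵢEᵢ) = δ_free.
Σ Lᵢ/(AᵢEᵢ) = 180/(375×194×10³) + 550/(1675×147×10³) + 775/(850×71×10³) = 1.755×10⁻⁵ mm/N.
So P = 2.476 / 1.755×10⁻⁵ = 141.1 kN, compressive.
σ_{stainless steel} = P / A = 141100 / 375 = 376.3 MPa.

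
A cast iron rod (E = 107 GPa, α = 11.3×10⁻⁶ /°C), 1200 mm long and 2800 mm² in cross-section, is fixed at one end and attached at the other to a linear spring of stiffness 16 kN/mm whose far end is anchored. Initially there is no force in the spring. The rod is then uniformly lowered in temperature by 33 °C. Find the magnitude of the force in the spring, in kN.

If the spring were absent the rod would shorten by αΔT L = 11.3×10⁻⁶ × 33 × 1200 = 0.4475 mm.
With a force P in the spring, the elastic change of the rod is PL/(AE) and that of the spring is P/k; compatibility requires their sum to equal δ_free.
So P = δ_free / [L/(AE) + 1/k] = 0.4475 / [ 1200/(2800×107×10³) + 1/(16×10³) ].
P = 0.4475 / 6.651×10⁻⁵ = 6728 N.

P ≈ 6.73 kN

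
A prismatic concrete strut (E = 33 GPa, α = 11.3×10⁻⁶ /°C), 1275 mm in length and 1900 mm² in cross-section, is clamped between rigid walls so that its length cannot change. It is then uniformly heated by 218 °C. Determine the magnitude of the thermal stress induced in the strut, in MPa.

With length fixed, the mechanical strain must cancel the thermal strain αΔT = 11.3×10⁻⁶ × 218 = 2463.4×10⁻⁶.
The stress required to suppress this strain is σ = Eε = 33×10³ × 2463.4×10⁻⁶ = 81.29 MPa, compressive since the strut is trying to expand.

σ ≈ 81.3 MPa (compressive)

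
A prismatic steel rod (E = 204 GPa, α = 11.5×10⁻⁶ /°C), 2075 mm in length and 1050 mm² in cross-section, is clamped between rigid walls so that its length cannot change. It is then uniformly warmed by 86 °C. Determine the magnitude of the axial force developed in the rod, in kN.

The ends cannot move, so σ = EαΔT = 204×10³ × 11.5×10⁻⁶ × 86 = 201.8 MPa.
Axial force P = σA = 201.8 × 1050 = 211800 N = 211.8 kN, compressive.

P ≈ 212 kN (compressive)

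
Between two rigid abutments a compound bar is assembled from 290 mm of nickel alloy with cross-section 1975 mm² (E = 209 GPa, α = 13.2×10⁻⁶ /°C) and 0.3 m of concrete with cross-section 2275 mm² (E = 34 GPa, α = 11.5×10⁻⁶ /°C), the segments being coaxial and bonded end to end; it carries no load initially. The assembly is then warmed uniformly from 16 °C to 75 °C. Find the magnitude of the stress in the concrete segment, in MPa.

σ ≈ 41.2 MPa (compressive)

Free thermal expansion of the whole bar: Σ αᵢΔT Lᵢ = 13.2×10⁻⁶×59×290 + 11.5×10⁻⁶×59×300 = 0.4294 mm.
The rigid supports impose zero overall length change; the single axial force P common to all segments must satisfy P Σ Lᵢ/(AᵢEᵢ) = δ_free.
Σ Lᵢ/(AᵢEᵢ) = 290/(1975×209×10³) + 300/(2275×34×10³) = 4.581×10⁻⁶ mm/N.
Hence P = δ_free / Σ(L/AE) = 0.4294/4.581×10⁻⁶ = 93.73 kN (compressive).
σ_{concrete} = P / A = 93730 / 2275 = 41.2 MPa.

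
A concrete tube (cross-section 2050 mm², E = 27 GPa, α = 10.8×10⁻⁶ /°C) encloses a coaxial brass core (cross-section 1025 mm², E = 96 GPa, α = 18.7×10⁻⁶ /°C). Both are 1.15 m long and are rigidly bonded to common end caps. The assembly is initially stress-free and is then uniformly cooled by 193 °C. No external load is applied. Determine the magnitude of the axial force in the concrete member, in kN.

Equilibrium of a rigid end plate with no external load gives equal and opposite internal forces ±P in the two members. Since α_{brass} > α_{concrete}, cooling drives the brass into tension and the concrete into compression.
Equating the net (thermal + elastic) strains gives |α₁ − α₂|·ΔT = P·[1/(A₁E₁) + 1/(A₂E₂)].
|α₁ − α₂|·ΔT = 7.9×10⁻⁶ × 193 = 0.001525.
1/(A₁E₁) + 1/(A₂E₂) = 1/(2050×27×10³) + 1/(1025×96×10³) = 2.823×10⁻⁸ N⁻¹.
So P = 0.001525 / 2.823×10⁻⁸ = 54.01 kN.

P ≈ 54 kN (compressive in the concrete)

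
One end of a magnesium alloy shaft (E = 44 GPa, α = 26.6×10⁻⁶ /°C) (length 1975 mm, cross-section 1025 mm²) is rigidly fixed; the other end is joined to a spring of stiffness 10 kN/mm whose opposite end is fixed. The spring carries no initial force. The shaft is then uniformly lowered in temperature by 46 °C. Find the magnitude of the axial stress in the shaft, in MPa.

If the spring were absent the shaft would shorten by αΔT L = 26.6×10⁻⁶ × 46 × 1975 = 2.417 mm.
Let P be the tensile force in the spring. The shaft extends elastically by PL/(AE) and the spring stretches by P/k; together these equal δ_free.
P [ L/(AE) + 1/k ] = δ_free → P [ 1975/(1025×44×10³) + 1/(10×10³) ] = 2.417.
P = 2.417 / 0.0001438 = 16810 N.
σ = P/A = 16810/1025 = 16.4 MPa.

σ ≈ 16.4 MPa (tensile)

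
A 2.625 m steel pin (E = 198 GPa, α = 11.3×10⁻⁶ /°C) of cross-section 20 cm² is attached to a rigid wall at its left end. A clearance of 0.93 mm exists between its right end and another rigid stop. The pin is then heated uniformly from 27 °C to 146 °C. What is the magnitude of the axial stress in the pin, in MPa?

σ ≈ 196 MPa (compressive)

Free thermal elongation = αΔT L = 11.3×10⁻⁶ × 119 × 2625 = 3.53 mm.
After closing the 0.93 mm clearance, 3.53 − 0.93 = 2.6 mm of expansion remains to be suppressed by the wall.
Compatibility: PL/(AE) = 2.6 mm, so σ = P/A = E × (2.6/2625) = 196.1 MPa.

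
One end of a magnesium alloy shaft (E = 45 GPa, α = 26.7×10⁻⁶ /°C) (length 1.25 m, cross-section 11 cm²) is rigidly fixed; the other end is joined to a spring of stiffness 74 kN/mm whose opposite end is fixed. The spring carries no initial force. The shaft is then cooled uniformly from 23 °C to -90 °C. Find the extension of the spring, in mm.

δ ≈ 1.31 mm

Free thermal contraction: δ_free = αΔT L = 26.7×10⁻⁶ × 113 × 1250 = 3.771 mm.
Let P be the tensile force in the spring. The shaft extends elastically by PL/(AE) and the spring stretches by P/k; together these equal δ_free.
So P = δ_free / [L/(AE) + 1/k] = 3.771 / [ 1250/(1100×45×10³) + 1/(74×10³) ].
P = 3.771 / 3.877×10⁻⁵ = 97290 N.
Spring extension = P/k = 97290/(74×10³) = 1.315 mm.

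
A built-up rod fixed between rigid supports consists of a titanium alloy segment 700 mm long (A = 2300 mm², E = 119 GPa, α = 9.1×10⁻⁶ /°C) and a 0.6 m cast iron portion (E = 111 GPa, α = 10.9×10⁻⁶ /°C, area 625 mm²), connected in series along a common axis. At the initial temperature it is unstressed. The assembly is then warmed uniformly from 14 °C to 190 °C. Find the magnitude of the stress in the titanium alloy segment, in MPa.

σ ≈ 88.2 MPa (compressive)

If the supports were absent, the total length change would be Σ αᵢΔT Lᵢ = 9.1×10⁻⁶×176×700 + 10.9×10⁻⁶×176×600 = 2.272 mm.
The rigid supports impose zero overall length change; the single axial force P common to all segments must satisfy P Σ Lᵢ/(AᵢEᵢ) = δ_free.
Σ Lᵢ/(AᵢEᵢ) = 700/(2300×119×10³) + 600/(625×111×10³) = 1.121×10⁻⁵ mm/N.
P = 2.272 / 1.121×10⁻⁵ = 202800 N = 202.8 kN, compressive.
σ_{titanium alloy} = P / A = 202800 / 2300 = 88.16 MPa.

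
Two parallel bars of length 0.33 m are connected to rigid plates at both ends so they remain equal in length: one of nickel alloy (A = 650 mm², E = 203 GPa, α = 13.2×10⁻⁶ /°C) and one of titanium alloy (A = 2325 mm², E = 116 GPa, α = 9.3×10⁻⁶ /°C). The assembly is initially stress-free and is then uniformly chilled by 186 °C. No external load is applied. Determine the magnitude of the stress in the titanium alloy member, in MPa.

σ ≈ 27.6 MPa (compressive)

Equilibrium of a rigid end plate with no external load gives equal and opposite internal forces ±P in the two members. Since α_{nickel alloy} > α_{titanium alloy}, cooling drives the nickel alloy into tension and the titanium alloy into compression.
Equating the net (thermal + elastic) strains gives |α₁ − α₂|·ΔT = P·[1/(A₁E₁) + 1/(A₂E₂)].
|α₁ − α₂|·ΔT = 3.9×10⁻⁶ × 186 = 0.0007254.
1/(A₁E₁) + 1/(A₂E₂) = 1/(650×203×10³) + 1/(2325×116×10³) = 1.129×10⁻⁸ N⁻¹.
P = 0.0007254 / 1.129×10⁻⁸ = 64270 N = 64.27 kN.
σ_{titanium alloy} = P/A₂ = 64270/2325 = 27.64 MPa, compressive.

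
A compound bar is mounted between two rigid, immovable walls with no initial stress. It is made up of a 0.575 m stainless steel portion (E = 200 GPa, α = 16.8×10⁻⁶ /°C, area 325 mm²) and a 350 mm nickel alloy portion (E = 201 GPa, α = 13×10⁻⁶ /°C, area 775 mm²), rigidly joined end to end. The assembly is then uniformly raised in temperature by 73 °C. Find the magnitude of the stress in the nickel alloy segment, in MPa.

If the supports were absent, the total length change would be Σ αᵢΔT Lᵢ = 16.8×10⁻⁶×73×575 + 13×10⁻⁶×73×350 = 1.037 mm.
Since the ends are fixed, an axial force P builds up, equal in every segment, with P · Σ Lᵢ/(AᵢEᵢ) = δ_free.
The series flexibility is Σ Lᵢ/(AᵢEᵢ) = 575/(325×200×10³) + 350/(775×201×10³) = 1.109×10⁻⁵ mm/N.
So P = 1.037 / 1.109×10⁻⁵ = 93.51 kN, compressive.
σ_{nickel alloy} = P / A = 93510 / 775 = 120.7 MPa.

σ ≈ 121 MPa (compressive)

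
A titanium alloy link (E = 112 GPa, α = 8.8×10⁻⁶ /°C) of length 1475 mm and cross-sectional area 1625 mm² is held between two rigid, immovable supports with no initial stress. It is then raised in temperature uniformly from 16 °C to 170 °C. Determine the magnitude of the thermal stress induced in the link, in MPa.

Because both ends are immovable the net strain is zero, and the suppressed thermal strain is αΔT = 8.8×10⁻⁶ × 154 = 1355.2×10⁻⁶.
The stress required to suppress this strain is σ = Eε = 112×10³ × 1355.2×10⁻⁶ = 151.8 MPa, compressive since the link is trying to expand.

σ ≈ 152 MPa (compressive)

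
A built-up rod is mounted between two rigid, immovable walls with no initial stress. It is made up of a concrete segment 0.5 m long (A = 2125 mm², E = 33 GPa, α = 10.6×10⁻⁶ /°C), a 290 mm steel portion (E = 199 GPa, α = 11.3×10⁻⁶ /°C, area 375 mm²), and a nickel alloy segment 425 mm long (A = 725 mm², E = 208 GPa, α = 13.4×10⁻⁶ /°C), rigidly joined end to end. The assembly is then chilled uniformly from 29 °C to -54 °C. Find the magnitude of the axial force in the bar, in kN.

With the walls removed the bar would change length by δ_free = Σ αᵢΔT Lᵢ = 10.6×10⁻⁶×83×500 + 11.3×10⁻⁶×83×290 + 13.4×10⁻⁶×83×425 = 1.185 mm.
Since the ends are fixed, an axial force P builds up, equal in every segment, with P · Σ Lᵢ/(AᵢEᵢ) = δ_free.
The series flexibility is Σ Lᵢ/(AᵢEᵢ) = 500/(2125×33×10³) + 290/(375×199×10³) + 425/(725×208×10³) = 1.383×10⁻⁵ mm/N.
So P = 1.185 / 1.383×10⁻⁵ = 85.62 kN, tensile.

P ≈ 85.6 kN (tensile)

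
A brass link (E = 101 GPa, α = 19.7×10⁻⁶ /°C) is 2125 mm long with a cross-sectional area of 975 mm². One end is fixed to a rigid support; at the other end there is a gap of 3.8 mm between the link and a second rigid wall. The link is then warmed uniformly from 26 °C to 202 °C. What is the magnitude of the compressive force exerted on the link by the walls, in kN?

Unrestrained expansion: δ_free = αΔT L = 19.7×10⁻⁶ × 176 × 2125 = 7.368 mm.
After closing the 3.8 mm clearance, 7.368 − 3.8 = 3.568 mm of expansion remains to be suppressed by the wall.
Compatibility: PL/(AE) = 3.568 mm, so σ = P/A = E × (3.568/2125) = 169.6 MPa.
Force on the wall = σA = 169.6 × 975 mm² = 165.3 kN.

P ≈ 165 kN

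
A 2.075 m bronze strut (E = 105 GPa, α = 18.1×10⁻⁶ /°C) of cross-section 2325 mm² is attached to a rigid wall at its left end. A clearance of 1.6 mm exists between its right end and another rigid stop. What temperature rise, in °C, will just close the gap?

ΔT ≈ 42.6 °C

The gap closes when αΔT L = 1.6 mm, since the strut is still unstressed at that instant.
ΔT = 1.6 / (18.1×10⁻⁶ × 2075) = 42.6 °C.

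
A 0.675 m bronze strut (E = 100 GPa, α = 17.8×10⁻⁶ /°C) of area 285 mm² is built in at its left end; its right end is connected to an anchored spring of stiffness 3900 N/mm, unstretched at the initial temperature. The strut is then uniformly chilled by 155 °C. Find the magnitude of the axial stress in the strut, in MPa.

If the spring were absent the strut would shorten by αΔT L = 17.8×10⁻⁶ × 155 × 675 = 1.862 mm.
Let P be the tensile force in the spring. The strut extends elastically by PL/(AE) and the spring stretches by P/k; together these equal δ_free.
P [ L/(AE) + 1/k ] = δ_free → P [ 675/(285×100×10³) + 1/(3900) ] = 1.862.
P = 1.862 / 0.0002801 = 6649 N.
σ = P/A = 6649/285 = 23.33 MPa.

σ ≈ 23.3 MPa (tensile)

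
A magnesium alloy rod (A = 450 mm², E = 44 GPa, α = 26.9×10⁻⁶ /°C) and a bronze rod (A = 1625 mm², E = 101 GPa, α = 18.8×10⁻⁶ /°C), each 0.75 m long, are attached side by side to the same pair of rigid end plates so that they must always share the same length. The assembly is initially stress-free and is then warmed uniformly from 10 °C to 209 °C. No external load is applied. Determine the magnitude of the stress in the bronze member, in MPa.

σ ≈ 17.5 MPa (tensile)

Equilibrium of a rigid end plate with no external load gives equal and opposite internal forces ±P in the two members. Since α_{magnesium alloy} > α_{bronze}, heating drives the magnesium alloy into compression and the bronze into tension.
Setting the final lengths equal and cancelling L: (α₁ − α₂)ΔT = P/(A₁E₁) + P/(A₂E₂).
|α₁ − α₂|·ΔT = 8.1×10⁻⁶ × 199 = 0.001612.
1/(A₁E₁) + 1/(A₂E₂) = 1/(450×44×10³) + 1/(1625×101×10³) = 5.66×10⁻⁸ N⁻¹.
So P = 0.001612 / 5.66×10⁻⁸ = 28.48 kN.
σ_{bronze} = P/A₂ = 28480/1625 = 17.53 MPa, tensile.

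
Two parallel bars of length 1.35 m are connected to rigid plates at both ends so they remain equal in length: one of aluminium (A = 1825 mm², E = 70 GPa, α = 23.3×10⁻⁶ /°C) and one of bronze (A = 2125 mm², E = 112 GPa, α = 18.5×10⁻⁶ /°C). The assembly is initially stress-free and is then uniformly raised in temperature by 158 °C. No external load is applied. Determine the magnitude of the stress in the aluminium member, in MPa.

Equilibrium of a rigid end plate with no external load gives equal and opposite internal forces ±P in the two members. Since α_{aluminium} > α_{bronze}, heating drives the aluminium into compression and the bronze into tension.
Compatibility of the two members (thermal + elastic change equal): (α₁ − α₂)ΔT = P·[1/(A₁E₁) + 1/(A₂E₂)].
|α₁ − α₂|·ΔT = 4.8×10⁻⁶ × 158 = 0.0007584.
1/(A₁E₁) + 1/(A₂E₂) = 1/(1825×70×10³) + 1/(2125×112×10³) = 1.203×10⁻⁸ N⁻¹.
P = 0.0007584 / 1.203×10⁻⁸ = 63050 N = 63.05 kN.
σ_{aluminium} = P/A₁ = 63050/1825 = 34.55 MPa, compressive.

σ ≈ 34.5 MPa (compressive)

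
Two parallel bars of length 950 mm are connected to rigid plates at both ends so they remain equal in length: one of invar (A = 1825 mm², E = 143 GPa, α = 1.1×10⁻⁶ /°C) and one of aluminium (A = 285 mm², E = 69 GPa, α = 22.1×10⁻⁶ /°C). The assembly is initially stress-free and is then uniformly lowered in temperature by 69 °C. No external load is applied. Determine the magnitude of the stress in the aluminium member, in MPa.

σ ≈ 93 MPa (tensile)

Both members must finish at the same length. With the larger α, the aluminium tends to over-contract; the plates restrain it, putting the aluminium in tension and the invar in compression. With no external load the two internal forces are equal and opposite, magnitude P.
Setting the final lengths equal and cancelling L: (α₁ − α₂)ΔT = P/(A₁E₁) + P/(A₂E₂).
|α₁ − α₂|·ΔT = 21×10⁻⁶ × 69 = 0.001449.
1/(A₁E₁) + 1/(A₂E₂) = 1/(1825×143×10³) + 1/(285×69×10³) = 5.468×10⁻⁸ N⁻¹.
P = 0.001449 / 5.468×10⁻⁸ = 26500 N = 26.5 kN.
σ_{aluminium} = P/A₂ = 26500/285 = 92.98 MPa, tensile.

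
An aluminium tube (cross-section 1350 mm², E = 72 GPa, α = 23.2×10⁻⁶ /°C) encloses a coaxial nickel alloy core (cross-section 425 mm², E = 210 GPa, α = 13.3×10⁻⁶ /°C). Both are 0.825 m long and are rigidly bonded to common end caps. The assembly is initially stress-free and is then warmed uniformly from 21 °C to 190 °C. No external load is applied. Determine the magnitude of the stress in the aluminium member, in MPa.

The aluminium has the larger α, so on heating it would change length more than the nickel alloy if both were free. The rigid plates force a common final length, so the aluminium is put into compression and the nickel alloy into tension, with equal and opposite forces P (no external load).
Setting the final lengths equal and cancelling L: (α₁ − α₂)ΔT = P/(A₁E₁) + P/(A₂E₂).
|α₁ − α₂|·ΔT = 9.9×10⁻⁶ × 169 = 0.001673.
1/(A₁E₁) + 1/(A₂E₂) = 1/(1350×72×10³) + 1/(425×210×10³) = 2.149×10⁻⁸ N⁻¹.
So P = 0.001673 / 2.149×10⁻⁸ = 77.85 kN.
σ_{aluminium} = P/A₁ = 77850/1350 = 57.66 MPa, compressive.

σ ≈ 57.7 MPa (compressive)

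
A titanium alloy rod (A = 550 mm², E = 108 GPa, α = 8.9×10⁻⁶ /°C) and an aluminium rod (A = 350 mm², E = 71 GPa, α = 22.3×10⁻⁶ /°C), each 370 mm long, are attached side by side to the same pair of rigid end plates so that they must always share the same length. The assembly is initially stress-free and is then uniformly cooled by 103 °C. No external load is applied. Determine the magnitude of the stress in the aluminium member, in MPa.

σ ≈ 69.1 MPa (tensile)

The aluminium has the larger α, so on cooling it would change length more than the titanium alloy if both were free. The rigid plates force a common final length, so the aluminium is put into tension and the titanium alloy into compression, with equal and opposite forces P (no external load).
Compatibility of the two members (thermal + elastic change equal): (α₁ − α₂)ΔT = P·[1/(A₁E₁) + 1/(A₂E₂)].
|α₁ − α₂|·ΔT = 13.4×10⁻⁶ × 103 = 0.00138.
1/(A₁E₁) + 1/(A₂E₂) = 1/(550×108×10³) + 1/(350×71×10³) = 5.708×10⁻⁸ N⁻¹.
So P = 0.00138 / 5.708×10⁻⁸ = 24.18 kN.
σ_{aluminium} = P/A₂ = 24180/350 = 69.09 MPa, tensile.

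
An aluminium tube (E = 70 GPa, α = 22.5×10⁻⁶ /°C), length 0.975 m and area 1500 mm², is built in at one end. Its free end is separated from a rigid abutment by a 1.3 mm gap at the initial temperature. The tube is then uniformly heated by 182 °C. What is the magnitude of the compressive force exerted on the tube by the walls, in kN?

P ≈ 290 kN

Unrestrained expansion: δ_free = αΔT L = 22.5×10⁻⁶ × 182 × 975 = 3.993 mm.
The gap closes (δ_free > 1.3 mm) and the wall then resists a further 3.993 − 1.3 = 2.693 mm of expansion.
That suppressed elongation corresponds to σ = E·Δ/L = 70×10³ × 2.693/975 = 193.3 MPa.
P = σA = 193.3 × 1500 = 290 kN.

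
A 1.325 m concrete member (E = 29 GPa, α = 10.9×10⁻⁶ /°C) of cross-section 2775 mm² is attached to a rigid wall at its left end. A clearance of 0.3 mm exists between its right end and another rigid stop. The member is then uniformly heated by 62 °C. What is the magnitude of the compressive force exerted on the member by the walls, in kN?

Free thermal elongation = αΔT L = 10.9×10⁻⁶ × 62 × 1325 = 0.8954 mm.
This exceeds the 0.3 mm gap, so the wall pushes back. The portion of expansion that must be recovered elastically is δ_free − gap = 0.8954 − 0.3 = 0.5954 mm.
Compatibility: PL/(AE) = 0.5954 mm, so σ = P/A = E × (0.5954/1325) = 13.03 MPa.
Force on the wall = σA = 13.03 × 2775 mm² = 36.16 kN.

P ≈ 36.2 kN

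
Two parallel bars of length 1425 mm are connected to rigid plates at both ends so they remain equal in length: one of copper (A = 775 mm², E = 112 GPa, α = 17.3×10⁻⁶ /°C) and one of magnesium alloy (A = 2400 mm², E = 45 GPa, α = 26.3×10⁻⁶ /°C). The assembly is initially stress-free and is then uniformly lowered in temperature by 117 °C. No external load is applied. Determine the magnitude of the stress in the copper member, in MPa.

σ ≈ 65.4 MPa (compressive)

Equilibrium of a rigid end plate with no external load gives equal and opposite internal forces ±P in the two members. Since α_{magnesium alloy} > α_{copper}, cooling drives the magnesium alloy into tension and the copper into compression.
Equating the net (thermal + elastic) strains gives |α₁ − α₂|·ΔT = P·[1/(A₁E₁) + 1/(A₂E₂)].
|α₁ − α₂|·ΔT = 9×10⁻⁶ × 117 = 0.001053.
1/(A₁E₁) + 1/(A₂E₂) = 1/(775×112×10³) + 1/(2400×45×10³) = 2.078×10⁻⁸ N⁻¹.
P = 0.001053 / 2.078×10⁻⁸ = 50670 N = 50.67 kN.
σ_{copper} = P/A₁ = 50670/775 = 65.39 MPa, compressive.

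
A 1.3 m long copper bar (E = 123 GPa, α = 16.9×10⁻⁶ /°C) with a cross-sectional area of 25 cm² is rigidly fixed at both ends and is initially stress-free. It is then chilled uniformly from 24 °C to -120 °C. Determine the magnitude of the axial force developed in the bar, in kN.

Full restraint means ε = 0, so the stress is σ = EαΔT = 123×10³ × 16.9×10⁻⁶ × 144 = 299.3 MPa.
P = AEαΔT = 2500 × 123×10³ × 16.9×10⁻⁶ × 144 = 748.3 kN (tensile).

P ≈ 748 kN (tensile)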